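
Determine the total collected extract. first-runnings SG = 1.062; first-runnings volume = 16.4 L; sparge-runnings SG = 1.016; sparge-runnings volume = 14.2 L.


total = Σ (SG_i − 1)·1000·V_i
first = (1.062 − 1)·1000·16.4 = 1016.8000
sparge = (1.016 − 1)·1000·14.2 = 227.2000
total = 1016.8000 + 227.2000

1244.0000 gravity·L


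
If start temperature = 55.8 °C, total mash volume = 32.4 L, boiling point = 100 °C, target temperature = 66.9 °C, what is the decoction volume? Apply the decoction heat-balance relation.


V_dec = V_total·(T_target − T_start)/(T_boil − T_start)
V_dec = 32.4·(66.9 − 55.8)/(100 − 55.8)

8.1367 L


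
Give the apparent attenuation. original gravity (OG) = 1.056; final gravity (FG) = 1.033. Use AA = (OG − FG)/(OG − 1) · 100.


AA = (1.056 − 1.033)/(1.056 − 1) · 100

41.0714 %


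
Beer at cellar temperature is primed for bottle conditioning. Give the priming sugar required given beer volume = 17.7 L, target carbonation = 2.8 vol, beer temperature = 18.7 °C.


residual = 14.695·(0.01821 + 0.09011·e^(−0.04·T));  sugar = (target − residual)·4.0·V
residual = 14.695·(0.01821 + 0.09011·e^(−0.04·18.7)) = 0.8943
sugar = (2.8 − 0.8943)·4.0·17.7

134.9207 g


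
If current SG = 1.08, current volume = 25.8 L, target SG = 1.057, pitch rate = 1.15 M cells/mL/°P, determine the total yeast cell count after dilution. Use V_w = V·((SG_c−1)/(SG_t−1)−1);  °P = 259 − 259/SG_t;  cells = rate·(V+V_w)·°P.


V_w = 25.8·((1.08−1)/(1.057−1)−1) = 10.4105
V_final = 25.8 + 10.4105 = 36.2105
°P = 259 − 259/1.057 = 13.9669
cells = 1.15·36.2105·13.9669

581.6106 billion cells


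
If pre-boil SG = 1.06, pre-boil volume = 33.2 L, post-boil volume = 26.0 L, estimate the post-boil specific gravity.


SG_post = 1 + (SG_pre − 1)·V_pre/V_post
pts_pre = (1.06 − 1)·1000 = 60.0000
pts_post = 60.0000·33.2/26.0 = 76.6154
SG_post = 1 + 76.6154/1000

1.0766


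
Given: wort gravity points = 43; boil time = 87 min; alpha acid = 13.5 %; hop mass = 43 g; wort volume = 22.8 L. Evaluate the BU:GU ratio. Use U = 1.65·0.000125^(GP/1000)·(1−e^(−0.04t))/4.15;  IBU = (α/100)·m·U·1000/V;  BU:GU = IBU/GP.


U = 1.65·0.000125^(43/1000)·(1−e^(−0.04·87))/4.15 = 0.2618
IBU = (13.5/100)·43·0.2618·1000/22.8 = 66.6623
BU:GU = 66.6623/43

1.5503


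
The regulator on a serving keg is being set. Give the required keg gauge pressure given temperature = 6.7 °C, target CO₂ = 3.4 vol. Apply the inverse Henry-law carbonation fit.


psi = vols/(0.01821 + 0.09011·e^(−0.04·T)) − 14.695
psi = 3.4/(0.01821 + 0.09011·e^(−0.04·6.7)) − 14.695

24.3245 psi


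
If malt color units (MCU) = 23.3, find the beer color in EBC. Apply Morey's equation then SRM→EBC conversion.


SRM = 1.4922·MCU^0.6859;  EBC = SRM·1.97
SRM = 1.4922·23.3^0.6859 = 12.9329
EBC = 12.9329·1.97

25.4778 EBC


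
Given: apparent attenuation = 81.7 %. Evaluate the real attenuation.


RA = AA · 0.8192
RA = 81.7 · 0.8192

66.9286 %


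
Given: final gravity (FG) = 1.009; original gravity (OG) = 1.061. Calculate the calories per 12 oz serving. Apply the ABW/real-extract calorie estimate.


ABW = (OG−FG)·131.25·0.79/FG;  °P = 259 − 259/SG (for OG→OE and FG→AE);  RE = 0.1808·OE + 0.8192·AE;  Cal = (6.9·ABW + 4·(RE−0.1))·FG·3.55
ABW = (1.061 − 1.009)·131.25·0.79/1.009 = 5.3437
OE = 259 − 259/1.061 = 14.8907 °P
AE = 259 − 259/1.009 = 2.3102 °P
RE = 0.1808·14.8907 + 0.8192·2.3102 = 4.5848 °P
Cal = (6.9·5.3437 + 4·(4.5848−0.1))·1.009·3.55

196.3276 kcal


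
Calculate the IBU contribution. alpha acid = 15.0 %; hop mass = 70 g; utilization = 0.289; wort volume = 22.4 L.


IBU = (α/100)·mass·U·1000 / V
IBU = (15.0/100)·70·0.289·1000 / 22.4

135.4688 IBU


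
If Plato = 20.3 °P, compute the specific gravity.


SG = 259/(259 − P)
SG = 259/(259 − 20.3)

1.0850


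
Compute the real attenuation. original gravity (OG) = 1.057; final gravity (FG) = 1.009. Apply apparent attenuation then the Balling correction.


AA = (OG−FG)/(OG−1)·100;  RA = AA·0.8192
AA = (1.057 − 1.009)/(1.057 − 1)·100 = 84.2105
RA = 84.2105·0.8192

68.9853 %


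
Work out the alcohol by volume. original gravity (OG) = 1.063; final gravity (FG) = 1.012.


ABV = (OG − FG) · 131.25
ABV = (1.063 − 1.012) · 131.25

6.6937 % ABV


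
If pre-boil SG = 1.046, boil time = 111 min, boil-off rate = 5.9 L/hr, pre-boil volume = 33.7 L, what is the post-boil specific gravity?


V_post = V_pre − rate·(t/60);  SG_post = 1 + (SG_pre−1)·V_pre/V_post
V_post = 33.7 − 5.9·(111/60) = 22.7850
SG_post = 1 + (1.046 − 1)·33.7/22.7850

1.0680


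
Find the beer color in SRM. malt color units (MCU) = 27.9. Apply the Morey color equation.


SRM = 1.4922 · MCU^0.6859
SRM = 1.4922 · 27.9^0.6859

14.6341 SRM


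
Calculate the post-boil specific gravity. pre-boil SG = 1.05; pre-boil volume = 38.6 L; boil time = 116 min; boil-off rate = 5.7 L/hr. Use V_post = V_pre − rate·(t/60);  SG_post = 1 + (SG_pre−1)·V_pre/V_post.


V_post = 38.6 − 5.7·(116/60) = 27.5800
SG_post = 1 + (1.05 − 1)·38.6/27.5800

1.0700


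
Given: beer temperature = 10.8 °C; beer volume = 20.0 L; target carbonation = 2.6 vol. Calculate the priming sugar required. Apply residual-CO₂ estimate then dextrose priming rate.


residual = 14.695·(0.01821 + 0.09011·e^(−0.04·T));  sugar = (target − residual)·4.0·V
residual = 14.695·(0.01821 + 0.09011·e^(−0.04·10.8)) = 1.1273
sugar = (2.6 − 1.1273)·4.0·20.0

117.8194 g


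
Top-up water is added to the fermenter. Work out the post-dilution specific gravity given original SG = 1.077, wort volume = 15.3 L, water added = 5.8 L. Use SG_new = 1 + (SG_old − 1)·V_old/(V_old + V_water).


pts = (1.077 − 1)·1000·15.3/(15.3 + 5.8) = 55.8341
SG_new = 1 + 55.8341/1000

1.0558


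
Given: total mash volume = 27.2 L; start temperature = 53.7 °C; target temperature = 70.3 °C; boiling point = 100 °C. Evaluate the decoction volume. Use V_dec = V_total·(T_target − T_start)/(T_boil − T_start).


V_dec = 27.2·(70.3 − 53.7)/(100 − 53.7)

9.7521 L


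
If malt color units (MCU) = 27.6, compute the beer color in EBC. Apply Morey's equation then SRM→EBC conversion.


SRM = 1.4922·MCU^0.6859;  EBC = SRM·1.97
SRM = 1.4922·27.6^0.6859 = 14.5260
EBC = 14.5260·1.97

28.6163 EBC


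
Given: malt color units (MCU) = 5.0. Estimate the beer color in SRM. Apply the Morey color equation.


SRM = 1.4922 · MCU^0.6859
SRM = 1.4922 · 5.0^0.6859

4.5004 SRM


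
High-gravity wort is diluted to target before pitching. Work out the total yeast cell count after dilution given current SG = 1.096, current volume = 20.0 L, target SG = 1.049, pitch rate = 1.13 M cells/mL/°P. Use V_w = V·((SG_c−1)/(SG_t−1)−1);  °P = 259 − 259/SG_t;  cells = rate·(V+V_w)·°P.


V_w = 20.0·((1.096−1)/(1.049−1)−1) = 19.1837
V_final = 20.0 + 19.1837 = 39.1837
°P = 259 − 259/1.049 = 12.0982
cells = 1.13·39.1837·12.0982

535.6782 billion cells


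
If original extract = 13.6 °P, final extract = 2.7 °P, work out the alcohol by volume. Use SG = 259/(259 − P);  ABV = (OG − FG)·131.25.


OG = 259/(259 − 13.6) = 1.0554
FG = 259/(259 − 2.7) = 1.0105
ABV = (1.0554 − 1.0105)·131.25

5.8912 % ABV


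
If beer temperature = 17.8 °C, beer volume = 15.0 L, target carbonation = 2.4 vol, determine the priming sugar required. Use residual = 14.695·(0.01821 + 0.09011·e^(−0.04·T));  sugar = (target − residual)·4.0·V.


residual = 14.695·(0.01821 + 0.09011·e^(−0.04·17.8)) = 0.9173
sugar = (2.4 − 0.9173)·4.0·15.0

88.9612 g


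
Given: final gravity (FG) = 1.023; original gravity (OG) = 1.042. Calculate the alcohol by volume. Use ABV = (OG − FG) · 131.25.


ABV = (1.042 − 1.023) · 131.25

2.4938 % ABV


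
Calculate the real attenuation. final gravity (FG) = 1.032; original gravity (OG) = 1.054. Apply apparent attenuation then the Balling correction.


AA = (OG−FG)/(OG−1)·100;  RA = AA·0.8192
AA = (1.054 − 1.032)/(1.054 − 1)·100 = 40.7407
RA = 40.7407·0.8192

33.3748 %


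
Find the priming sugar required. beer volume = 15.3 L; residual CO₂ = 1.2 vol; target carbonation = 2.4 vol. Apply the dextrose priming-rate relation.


sugar = (target − residual)·4.0·V
sugar = (2.4 − 1.2)·4.0·15.3

73.4400 g


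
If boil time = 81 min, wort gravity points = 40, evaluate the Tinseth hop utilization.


U = 1.65·0.000125^(GP/1000) · (1 − e^(−0.04·t))/4.15
bigness = 1.65·0.000125^(40/1000) = 1.1518
boil_factor = (1 − e^(−0.04·81))/4.15 = 0.2315
U = 1.1518 · 0.2315

0.2667


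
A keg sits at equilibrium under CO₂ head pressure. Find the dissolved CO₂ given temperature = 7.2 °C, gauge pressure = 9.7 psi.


vols = (P + 14.695)·(0.01821 + 0.09011·e^(−0.04·T))
vols = (9.7 + 14.695)·(0.01821 + 0.09011·e^(−0.04·7.2))

2.0924 volumes


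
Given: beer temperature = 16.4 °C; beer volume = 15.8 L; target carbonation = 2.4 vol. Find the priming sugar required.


residual = 14.695·(0.01821 + 0.09011·e^(−0.04·T));  sugar = (target − residual)·4.0·V
residual = 14.695·(0.01821 + 0.09011·e^(−0.04·16.4)) = 0.9547
sugar = (2.4 − 0.9547)·4.0·15.8

91.3407 g


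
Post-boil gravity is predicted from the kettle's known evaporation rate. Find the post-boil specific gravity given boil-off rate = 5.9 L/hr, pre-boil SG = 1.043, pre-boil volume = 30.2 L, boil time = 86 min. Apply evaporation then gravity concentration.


V_post = V_pre − rate·(t/60);  SG_post = 1 + (SG_pre−1)·V_pre/V_post
V_post = 30.2 − 5.9·(86/60) = 21.7433
SG_post = 1 + (1.043 − 1)·30.2/21.7433

1.0597


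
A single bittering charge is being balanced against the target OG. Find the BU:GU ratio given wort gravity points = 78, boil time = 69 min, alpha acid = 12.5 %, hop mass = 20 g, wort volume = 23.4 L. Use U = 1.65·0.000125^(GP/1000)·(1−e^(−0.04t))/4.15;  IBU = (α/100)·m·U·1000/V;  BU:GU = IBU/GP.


U = 1.65·0.000125^(78/1000)·(1−e^(−0.04·69))/4.15 = 0.1848
IBU = (12.5/100)·20·0.1848·1000/23.4 = 19.7389
BU:GU = 19.7389/78

0.2531


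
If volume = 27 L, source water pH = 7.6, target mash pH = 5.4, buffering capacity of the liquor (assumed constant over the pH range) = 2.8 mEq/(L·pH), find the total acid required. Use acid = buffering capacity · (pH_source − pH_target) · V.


acid = 2.8 · (7.6 − 5.4) · 27

166.3200 mEq


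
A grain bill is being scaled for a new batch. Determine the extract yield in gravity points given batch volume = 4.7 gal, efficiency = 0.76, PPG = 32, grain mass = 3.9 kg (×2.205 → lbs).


points = lbs × PPG × eff / vol
lbs = 3.9 × 2.205 = 8.5995
points = 8.5995 × 32 × 0.76 / 4.7

44.4978 points


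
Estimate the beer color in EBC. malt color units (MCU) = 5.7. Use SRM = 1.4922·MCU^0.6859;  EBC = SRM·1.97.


SRM = 1.4922·5.7^0.6859 = 4.9236
EBC = 4.9236·1.97

9.6995 EBC


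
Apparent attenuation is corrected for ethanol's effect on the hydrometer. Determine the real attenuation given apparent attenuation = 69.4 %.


RA = AA · 0.8192
RA = 69.4 · 0.8192

56.8525 %


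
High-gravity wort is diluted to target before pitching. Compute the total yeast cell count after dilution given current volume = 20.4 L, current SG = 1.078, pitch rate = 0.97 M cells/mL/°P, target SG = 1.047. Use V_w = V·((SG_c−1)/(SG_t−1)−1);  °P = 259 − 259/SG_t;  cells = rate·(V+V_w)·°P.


V_w = 20.4·((1.078−1)/(1.047−1)−1) = 13.4553
V_final = 20.4 + 13.4553 = 33.8553
°P = 259 − 259/1.047 = 11.6266
cells = 0.97·33.8553·11.6266

381.8120 billion cells


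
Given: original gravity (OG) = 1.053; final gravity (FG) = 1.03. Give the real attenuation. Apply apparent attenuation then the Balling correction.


AA = (OG−FG)/(OG−1)·100;  RA = AA·0.8192
AA = (1.053 − 1.03)/(1.053 − 1)·100 = 43.3962
RA = 43.3962·0.8192

35.5502 %


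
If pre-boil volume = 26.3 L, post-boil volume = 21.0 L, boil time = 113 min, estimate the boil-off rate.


rate = (V_pre − V_post) / (t_min/60)
rate = (26.3 − 21.0) / (113/60)

2.8142 L/hr


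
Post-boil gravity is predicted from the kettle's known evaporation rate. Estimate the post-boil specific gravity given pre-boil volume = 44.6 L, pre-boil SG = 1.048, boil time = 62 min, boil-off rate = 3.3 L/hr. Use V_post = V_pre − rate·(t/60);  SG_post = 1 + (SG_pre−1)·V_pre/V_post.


V_post = 44.6 − 3.3·(62/60) = 41.1900
SG_post = 1 + (1.048 − 1)·44.6/41.1900

1.0520


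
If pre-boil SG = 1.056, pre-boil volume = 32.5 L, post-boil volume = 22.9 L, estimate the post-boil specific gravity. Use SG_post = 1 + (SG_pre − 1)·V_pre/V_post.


pts_pre = (1.056 − 1)·1000 = 56.0000
pts_post = 56.0000·32.5/22.9 = 79.4760
SG_post = 1 + 79.4760/1000

1.0795


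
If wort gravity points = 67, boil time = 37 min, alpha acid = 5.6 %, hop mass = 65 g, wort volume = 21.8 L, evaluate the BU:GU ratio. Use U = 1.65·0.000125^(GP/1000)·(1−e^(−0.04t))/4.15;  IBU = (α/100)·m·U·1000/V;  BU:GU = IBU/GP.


U = 1.65·0.000125^(67/1000)·(1−e^(−0.04·37))/4.15 = 0.1682
IBU = (5.6/100)·65·0.1682·1000/21.8 = 28.0798
BU:GU = 28.0798/67

0.4191


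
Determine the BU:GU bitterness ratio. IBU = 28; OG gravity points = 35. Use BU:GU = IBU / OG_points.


BU:GU = 28 / 35

0.8000


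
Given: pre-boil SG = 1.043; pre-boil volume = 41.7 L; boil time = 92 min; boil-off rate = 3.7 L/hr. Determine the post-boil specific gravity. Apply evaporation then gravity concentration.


V_post = V_pre − rate·(t/60);  SG_post = 1 + (SG_pre−1)·V_pre/V_post
V_post = 41.7 − 3.7·(92/60) = 36.0267
SG_post = 1 + (1.043 − 1)·41.7/36.0267

1.0498


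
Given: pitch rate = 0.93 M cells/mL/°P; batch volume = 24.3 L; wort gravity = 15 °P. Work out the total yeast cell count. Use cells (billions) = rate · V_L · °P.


cells = 0.93 · 24.3 · 15

338.9850 billion cells


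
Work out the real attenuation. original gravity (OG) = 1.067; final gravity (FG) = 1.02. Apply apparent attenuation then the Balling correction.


AA = (OG−FG)/(OG−1)·100;  RA = AA·0.8192
AA = (1.067 − 1.02)/(1.067 − 1)·100 = 70.1493
RA = 70.1493·0.8192

57.4663 %


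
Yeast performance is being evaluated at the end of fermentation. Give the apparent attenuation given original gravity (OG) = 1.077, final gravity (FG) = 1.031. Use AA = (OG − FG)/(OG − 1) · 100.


AA = (1.077 − 1.031)/(1.077 − 1) · 100

59.7403 %


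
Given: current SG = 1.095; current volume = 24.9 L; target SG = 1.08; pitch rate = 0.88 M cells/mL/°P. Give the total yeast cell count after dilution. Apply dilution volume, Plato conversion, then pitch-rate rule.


V_w = V·((SG_c−1)/(SG_t−1)−1);  °P = 259 − 259/SG_t;  cells = rate·(V+V_w)·°P
V_w = 24.9·((1.095−1)/(1.08−1)−1) = 4.6687
V_final = 24.9 + 4.6687 = 29.5687
°P = 259 − 259/1.08 = 19.1852
cells = 0.88·29.5687·19.1852

499.2081 billion cells


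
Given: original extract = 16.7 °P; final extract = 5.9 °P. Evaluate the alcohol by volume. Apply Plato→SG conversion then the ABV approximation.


SG = 259/(259 − P);  ABV = (OG − FG)·131.25
OG = 259/(259 − 16.7) = 1.0689
FG = 259/(259 − 5.9) = 1.0233
ABV = (1.0689 − 1.0233)·131.25

5.9866 % ABV


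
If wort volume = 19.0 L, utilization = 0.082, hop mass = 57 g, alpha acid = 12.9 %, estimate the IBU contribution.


IBU = (α/100)·mass·U·1000 / V
IBU = (12.9/100)·57·0.082·1000 / 19.0

31.7340 IBU


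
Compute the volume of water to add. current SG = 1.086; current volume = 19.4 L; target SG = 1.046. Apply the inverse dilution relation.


V_water = V·((SG_curr − 1)/(SG_target − 1) − 1)
V_water = 19.4·((1.086 − 1)/(1.046 − 1) − 1)

16.8696 L


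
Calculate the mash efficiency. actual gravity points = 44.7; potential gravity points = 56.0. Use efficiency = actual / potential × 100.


efficiency = 44.7 / 56.0 × 100

79.8214 %


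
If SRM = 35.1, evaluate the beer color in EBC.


EBC = SRM · 1.97
EBC = 35.1 · 1.97

69.1470 EBC


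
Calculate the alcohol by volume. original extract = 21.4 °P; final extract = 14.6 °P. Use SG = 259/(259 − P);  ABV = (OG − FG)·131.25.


OG = 259/(259 − 21.4) = 1.0901
FG = 259/(259 − 14.6) = 1.0597
ABV = (1.0901 − 1.0597)·131.25

3.9807 % ABV


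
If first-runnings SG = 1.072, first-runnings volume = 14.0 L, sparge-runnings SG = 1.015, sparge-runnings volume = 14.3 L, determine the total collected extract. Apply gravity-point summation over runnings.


total = Σ (SG_i − 1)·1000·V_i
first = (1.072 − 1)·1000·14.0 = 1008.0000
sparge = (1.015 − 1)·1000·14.3 = 214.5000
total = 1008.0000 + 214.5000

1222.5000 gravity·L


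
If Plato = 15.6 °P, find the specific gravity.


SG = 259/(259 − P)
SG = 259/(259 − 15.6)

1.0641


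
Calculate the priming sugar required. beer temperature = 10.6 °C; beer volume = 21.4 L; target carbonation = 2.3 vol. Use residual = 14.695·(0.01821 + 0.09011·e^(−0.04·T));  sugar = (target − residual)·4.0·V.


residual = 14.695·(0.01821 + 0.09011·e^(−0.04·10.6)) = 1.1342
sugar = (2.3 − 1.1342)·4.0·21.4

99.7957 g


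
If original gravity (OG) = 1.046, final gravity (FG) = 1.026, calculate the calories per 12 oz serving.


ABW = (OG−FG)·131.25·0.79/FG;  °P = 259 − 259/SG (for OG→OE and FG→AE);  RE = 0.1808·OE + 0.8192·AE;  Cal = (6.9·ABW + 4·(RE−0.1))·FG·3.55
ABW = (1.046 − 1.026)·131.25·0.79/1.026 = 2.0212
OE = 259 − 259/1.046 = 11.3901 °P
AE = 259 − 259/1.026 = 6.5634 °P
RE = 0.1808·11.3901 + 0.8192·6.5634 = 7.4360 °P
Cal = (6.9·2.0212 + 4·(7.4360−0.1))·1.026·3.55

157.6765 kcal


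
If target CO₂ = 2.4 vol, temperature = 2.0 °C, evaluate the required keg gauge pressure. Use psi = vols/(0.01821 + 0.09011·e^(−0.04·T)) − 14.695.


psi = 2.4/(0.01821 + 0.09011·e^(−0.04·2.0)) − 14.695

8.9755 psi


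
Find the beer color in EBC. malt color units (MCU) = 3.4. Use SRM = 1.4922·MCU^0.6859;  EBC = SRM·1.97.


SRM = 1.4922·3.4^0.6859 = 3.4544
EBC = 3.4544·1.97

6.8051 EBC


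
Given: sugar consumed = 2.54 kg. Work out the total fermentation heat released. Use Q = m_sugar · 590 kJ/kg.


Q = 2.54 · 590

1498.6000 kJ


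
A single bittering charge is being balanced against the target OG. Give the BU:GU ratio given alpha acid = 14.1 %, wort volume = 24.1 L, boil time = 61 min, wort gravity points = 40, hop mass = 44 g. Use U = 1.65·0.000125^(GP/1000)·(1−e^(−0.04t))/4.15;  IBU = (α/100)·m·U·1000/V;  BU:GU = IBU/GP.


U = 1.65·0.000125^(40/1000)·(1−e^(−0.04·61))/4.15 = 0.2533
IBU = (14.1/100)·44·0.2533·1000/24.1 = 65.2171
BU:GU = 65.2171/40

1.6304


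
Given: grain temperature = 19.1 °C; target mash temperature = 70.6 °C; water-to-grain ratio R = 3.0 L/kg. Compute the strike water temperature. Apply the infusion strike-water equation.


T_strike = (0.41/R)·(T_mash − T_grain) + T_mash
T_strike = (0.41/3.0)·(70.6 − 19.1) + 70.6

77.6383 °C


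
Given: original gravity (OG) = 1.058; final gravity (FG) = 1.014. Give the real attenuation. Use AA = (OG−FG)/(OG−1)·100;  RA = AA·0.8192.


AA = (1.058 − 1.014)/(1.058 − 1)·100 = 75.8621
RA = 75.8621·0.8192

62.1462 %


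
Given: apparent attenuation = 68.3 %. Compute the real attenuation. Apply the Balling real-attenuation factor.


RA = AA · 0.8192
RA = 68.3 · 0.8192

55.9514 %


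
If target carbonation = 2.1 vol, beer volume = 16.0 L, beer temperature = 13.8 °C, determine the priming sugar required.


residual = 14.695·(0.01821 + 0.09011·e^(−0.04·T));  sugar = (target − residual)·4.0·V
residual = 14.695·(0.01821 + 0.09011·e^(−0.04·13.8)) = 1.0300
sugar = (2.1 − 1.0300)·4.0·16.0

68.4770 g


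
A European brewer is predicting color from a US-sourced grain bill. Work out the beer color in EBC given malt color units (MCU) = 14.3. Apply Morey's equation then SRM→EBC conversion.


SRM = 1.4922·MCU^0.6859;  EBC = SRM·1.97
SRM = 1.4922·14.3^0.6859 = 9.2528
EBC = 9.2528·1.97

18.2280 EBC


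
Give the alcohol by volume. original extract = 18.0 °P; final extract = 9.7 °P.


SG = 259/(259 − P);  ABV = (OG − FG)·131.25
OG = 259/(259 − 18.0) = 1.0747
FG = 259/(259 − 9.7) = 1.0389
ABV = (1.0747 − 1.0389)·131.25

4.6961 % ABV


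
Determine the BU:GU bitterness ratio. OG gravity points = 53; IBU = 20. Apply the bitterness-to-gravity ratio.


BU:GU = IBU / OG_points
BU:GU = 20 / 53

0.3774


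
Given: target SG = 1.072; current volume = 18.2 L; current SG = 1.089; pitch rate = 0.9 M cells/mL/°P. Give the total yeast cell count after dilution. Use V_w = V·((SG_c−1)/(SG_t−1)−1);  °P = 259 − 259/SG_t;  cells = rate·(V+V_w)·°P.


V_w = 18.2·((1.089−1)/(1.072−1)−1) = 4.2972
V_final = 18.2 + 4.2972 = 22.4972
°P = 259 − 259/1.072 = 17.3955
cells = 0.9·22.4972·17.3955

352.2158 billion cells


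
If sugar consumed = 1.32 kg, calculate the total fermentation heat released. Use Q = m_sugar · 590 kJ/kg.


Q = 1.32 · 590

778.8000 kJ


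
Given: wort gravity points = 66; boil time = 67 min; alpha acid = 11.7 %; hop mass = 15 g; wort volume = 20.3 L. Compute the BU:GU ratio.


U = 1.65·0.000125^(GP/1000)·(1−e^(−0.04t))/4.15;  IBU = (α/100)·m·U·1000/V;  BU:GU = IBU/GP
U = 1.65·0.000125^(66/1000)·(1−e^(−0.04·67))/4.15 = 0.2046
IBU = (11.7/100)·15·0.2046·1000/20.3 = 17.6916
BU:GU = 17.6916/66

0.2681


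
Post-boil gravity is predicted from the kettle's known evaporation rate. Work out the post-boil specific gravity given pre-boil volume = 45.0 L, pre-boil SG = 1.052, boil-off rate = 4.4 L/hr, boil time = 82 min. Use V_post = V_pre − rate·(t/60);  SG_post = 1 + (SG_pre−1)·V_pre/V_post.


V_post = 45.0 − 4.4·(82/60) = 38.9867
SG_post = 1 + (1.052 − 1)·45.0/38.9867

1.0600


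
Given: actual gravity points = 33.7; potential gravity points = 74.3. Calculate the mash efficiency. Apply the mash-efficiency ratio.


efficiency = actual / potential × 100
efficiency = 33.7 / 74.3 × 100

45.3567 %


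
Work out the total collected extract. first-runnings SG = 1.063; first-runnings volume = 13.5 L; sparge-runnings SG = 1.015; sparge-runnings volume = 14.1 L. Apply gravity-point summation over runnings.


total = Σ (SG_i − 1)·1000·V_i
first = (1.063 − 1)·1000·13.5 = 850.5000
sparge = (1.015 − 1)·1000·14.1 = 211.5000
total = 850.5000 + 211.5000

1062.0000 gravity·L


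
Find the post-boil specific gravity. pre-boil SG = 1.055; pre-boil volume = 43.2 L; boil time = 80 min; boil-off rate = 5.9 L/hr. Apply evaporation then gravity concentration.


V_post = V_pre − rate·(t/60);  SG_post = 1 + (SG_pre−1)·V_pre/V_post
V_post = 43.2 − 5.9·(80/60) = 35.3333
SG_post = 1 + (1.055 − 1)·43.2/35.3333

1.0672


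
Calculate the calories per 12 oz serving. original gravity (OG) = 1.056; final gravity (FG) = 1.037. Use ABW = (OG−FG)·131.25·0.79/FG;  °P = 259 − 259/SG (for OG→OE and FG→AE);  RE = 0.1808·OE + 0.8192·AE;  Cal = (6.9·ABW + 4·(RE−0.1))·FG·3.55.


ABW = (1.056 − 1.037)·131.25·0.79/1.037 = 1.8998
OE = 259 − 259/1.056 = 13.7348 °P
AE = 259 − 259/1.037 = 9.2411 °P
RE = 0.1808·13.7348 + 0.8192·9.2411 = 10.0536 °P
Cal = (6.9·1.8998 + 4·(10.0536−0.1))·1.037·3.55

194.8267 kcal


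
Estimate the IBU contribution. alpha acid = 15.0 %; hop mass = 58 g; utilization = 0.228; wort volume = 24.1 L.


IBU = (α/100)·mass·U·1000 / V
IBU = (15.0/100)·58·0.228·1000 / 24.1

82.3071 IBU


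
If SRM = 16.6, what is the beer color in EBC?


EBC = SRM · 1.97
EBC = 16.6 · 1.97

32.7020 EBC


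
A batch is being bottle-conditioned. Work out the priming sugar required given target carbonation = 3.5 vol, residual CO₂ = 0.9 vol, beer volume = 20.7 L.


sugar = (target − residual)·4.0·V
sugar = (3.5 − 0.9)·4.0·20.7

215.2800 g


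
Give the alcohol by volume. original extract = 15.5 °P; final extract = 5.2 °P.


SG = 259/(259 − P);  ABV = (OG − FG)·131.25
OG = 259/(259 − 15.5) = 1.0637
FG = 259/(259 − 5.2) = 1.0205
ABV = (1.0637 − 1.0205)·131.25

5.6656 % ABV


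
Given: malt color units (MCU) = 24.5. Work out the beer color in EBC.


SRM = 1.4922·MCU^0.6859;  EBC = SRM·1.97
SRM = 1.4922·24.5^0.6859 = 13.3862
EBC = 13.3862·1.97

26.3707 EBC


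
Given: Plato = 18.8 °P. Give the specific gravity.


SG = 259/(259 − P)
SG = 259/(259 − 18.8)

1.0783


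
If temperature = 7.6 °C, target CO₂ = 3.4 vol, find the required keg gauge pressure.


psi = vols/(0.01821 + 0.09011·e^(−0.04·T)) − 14.695
psi = 3.4/(0.01821 + 0.09011·e^(−0.04·7.6)) − 14.695

25.4473 psi


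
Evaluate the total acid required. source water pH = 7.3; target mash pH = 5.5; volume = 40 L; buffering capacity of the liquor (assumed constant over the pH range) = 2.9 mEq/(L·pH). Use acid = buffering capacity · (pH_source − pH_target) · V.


acid = 2.9 · (7.3 − 5.5) · 40

208.8000 mEq


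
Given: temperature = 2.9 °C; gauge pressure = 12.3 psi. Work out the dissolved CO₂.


vols = (P + 14.695)·(0.01821 + 0.09011·e^(−0.04·T))
vols = (12.3 + 14.695)·(0.01821 + 0.09011·e^(−0.04·2.9))

2.6577 volumes


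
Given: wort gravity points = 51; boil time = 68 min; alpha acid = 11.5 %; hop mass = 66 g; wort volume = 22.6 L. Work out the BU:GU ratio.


U = 1.65·0.000125^(GP/1000)·(1−e^(−0.04t))/4.15;  IBU = (α/100)·m·U·1000/V;  BU:GU = IBU/GP
U = 1.65·0.000125^(51/1000)·(1−e^(−0.04·68))/4.15 = 0.2348
IBU = (11.5/100)·66·0.2348·1000/22.6 = 78.8709
BU:GU = 78.8709/51

1.5465


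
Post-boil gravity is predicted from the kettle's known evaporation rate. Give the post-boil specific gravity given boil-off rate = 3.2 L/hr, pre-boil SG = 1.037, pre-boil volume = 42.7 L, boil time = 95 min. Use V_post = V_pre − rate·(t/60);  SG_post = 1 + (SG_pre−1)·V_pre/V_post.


V_post = 42.7 − 3.2·(95/60) = 37.6333
SG_post = 1 + (1.037 − 1)·42.7/37.6333

1.0420


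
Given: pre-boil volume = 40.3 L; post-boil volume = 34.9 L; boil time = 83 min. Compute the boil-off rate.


rate = (V_pre − V_post) / (t_min/60)
rate = (40.3 − 34.9) / (83/60)

3.9036 L/hr


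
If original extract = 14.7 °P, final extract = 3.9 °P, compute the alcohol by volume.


SG = 259/(259 − P);  ABV = (OG − FG)·131.25
OG = 259/(259 − 14.7) = 1.0602
FG = 259/(259 − 3.9) = 1.0153
ABV = (1.0602 − 1.0153)·131.25

5.8910 % ABV


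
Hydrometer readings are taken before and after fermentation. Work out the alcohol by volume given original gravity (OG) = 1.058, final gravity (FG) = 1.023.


ABV = (OG − FG) · 131.25
ABV = (1.058 − 1.023) · 131.25

4.5938 % ABV


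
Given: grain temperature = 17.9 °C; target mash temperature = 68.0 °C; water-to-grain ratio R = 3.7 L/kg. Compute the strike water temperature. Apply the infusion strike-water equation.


T_strike = (0.41/R)·(T_mash − T_grain) + T_mash
T_strike = (0.41/3.7)·(68.0 − 17.9) + 68.0

73.5516 °C


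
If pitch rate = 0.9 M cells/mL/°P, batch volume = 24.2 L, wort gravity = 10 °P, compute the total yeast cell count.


cells (billions) = rate · V_L · °P
cells = 0.9 · 24.2 · 10

217.8000 billion cells


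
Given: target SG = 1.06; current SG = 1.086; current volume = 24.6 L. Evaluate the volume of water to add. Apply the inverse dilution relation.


V_water = V·((SG_curr − 1)/(SG_target − 1) − 1)
V_water = 24.6·((1.086 − 1)/(1.06 − 1) − 1)

10.6600 L


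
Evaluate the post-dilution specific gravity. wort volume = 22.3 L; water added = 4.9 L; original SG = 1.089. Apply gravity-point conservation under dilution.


SG_new = 1 + (SG_old − 1)·V_old/(V_old + V_water)
pts = (1.089 − 1)·1000·22.3/(22.3 + 4.9) = 72.9669
SG_new = 1 + 72.9669/1000

1.0730


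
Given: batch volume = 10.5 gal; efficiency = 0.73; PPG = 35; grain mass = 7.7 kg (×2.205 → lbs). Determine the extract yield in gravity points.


points = lbs × PPG × eff / vol
lbs = 7.7 × 2.205 = 16.9785
points = 16.9785 × 35 × 0.73 / 10.5

41.3144 points


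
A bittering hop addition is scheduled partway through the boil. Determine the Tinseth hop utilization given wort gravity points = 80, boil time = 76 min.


U = 1.65·0.000125^(GP/1000) · (1 − e^(−0.04·t))/4.15
bigness = 1.65·0.000125^(80/1000) = 0.8040
boil_factor = (1 − e^(−0.04·76))/4.15 = 0.2294
U = 0.8040 · 0.2294

0.1845


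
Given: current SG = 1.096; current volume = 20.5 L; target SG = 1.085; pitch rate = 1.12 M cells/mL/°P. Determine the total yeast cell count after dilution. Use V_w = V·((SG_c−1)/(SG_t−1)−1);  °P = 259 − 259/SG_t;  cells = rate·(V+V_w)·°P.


V_w = 20.5·((1.096−1)/(1.085−1)−1) = 2.6529
V_final = 20.5 + 2.6529 = 23.1529
°P = 259 − 259/1.085 = 20.2903
cells = 1.12·23.1529·20.2903

526.1543 billion cells


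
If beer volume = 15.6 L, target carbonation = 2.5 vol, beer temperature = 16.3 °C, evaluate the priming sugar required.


residual = 14.695·(0.01821 + 0.09011·e^(−0.04·T));  sugar = (target − residual)·4.0·V
residual = 14.695·(0.01821 + 0.09011·e^(−0.04·16.3)) = 0.9575
sugar = (2.5 − 0.9575)·4.0·15.6

96.2526 g


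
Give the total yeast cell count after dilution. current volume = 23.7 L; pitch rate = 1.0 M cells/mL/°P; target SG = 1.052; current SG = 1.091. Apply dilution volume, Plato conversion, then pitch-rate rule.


V_w = V·((SG_c−1)/(SG_t−1)−1);  °P = 259 − 259/SG_t;  cells = rate·(V+V_w)·°P
V_w = 23.7·((1.091−1)/(1.052−1)−1) = 17.7750
V_final = 23.7 + 17.7750 = 41.4750
°P = 259 − 259/1.052 = 12.8023
cells = 1.0·41.4750·12.8023

530.9746 billion cells


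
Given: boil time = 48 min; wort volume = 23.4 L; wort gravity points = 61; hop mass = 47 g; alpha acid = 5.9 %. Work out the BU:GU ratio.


U = 1.65·0.000125^(GP/1000)·(1−e^(−0.04t))/4.15;  IBU = (α/100)·m·U·1000/V;  BU:GU = IBU/GP
U = 1.65·0.000125^(61/1000)·(1−e^(−0.04·48))/4.15 = 0.1961
IBU = (5.9/100)·47·0.1961·1000/23.4 = 23.2397
BU:GU = 23.2397/61

0.3810


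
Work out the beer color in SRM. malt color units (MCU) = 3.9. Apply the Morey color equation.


SRM = 1.4922 · MCU^0.6859
SRM = 1.4922 · 3.9^0.6859

3.7952 SRM


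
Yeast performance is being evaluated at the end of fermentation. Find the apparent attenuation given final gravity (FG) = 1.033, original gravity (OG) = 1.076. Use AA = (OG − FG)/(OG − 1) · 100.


AA = (1.076 − 1.033)/(1.076 − 1) · 100

56.5789 %


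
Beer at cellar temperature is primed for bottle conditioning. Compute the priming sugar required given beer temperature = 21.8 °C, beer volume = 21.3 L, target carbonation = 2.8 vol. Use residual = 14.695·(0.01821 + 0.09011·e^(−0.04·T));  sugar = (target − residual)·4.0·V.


residual = 14.695·(0.01821 + 0.09011·e^(−0.04·21.8)) = 0.8212
sugar = (2.8 − 0.8212)·4.0·21.3

168.5896 g


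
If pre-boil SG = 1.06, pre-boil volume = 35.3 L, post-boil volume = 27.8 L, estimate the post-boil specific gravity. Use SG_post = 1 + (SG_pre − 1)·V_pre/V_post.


pts_pre = (1.06 − 1)·1000 = 60.0000
pts_post = 60.0000·35.3/27.8 = 76.1871
SG_post = 1 + 76.1871/1000

1.0762


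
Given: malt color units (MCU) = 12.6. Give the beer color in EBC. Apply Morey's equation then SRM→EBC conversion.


SRM = 1.4922·MCU^0.6859;  EBC = SRM·1.97
SRM = 1.4922·12.6^0.6859 = 8.4834
EBC = 8.4834·1.97

16.7123 EBC


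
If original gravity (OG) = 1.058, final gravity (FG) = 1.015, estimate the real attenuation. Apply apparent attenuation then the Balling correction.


AA = (OG−FG)/(OG−1)·100;  RA = AA·0.8192
AA = (1.058 − 1.015)/(1.058 − 1)·100 = 74.1379
RA = 74.1379·0.8192

60.7338 %


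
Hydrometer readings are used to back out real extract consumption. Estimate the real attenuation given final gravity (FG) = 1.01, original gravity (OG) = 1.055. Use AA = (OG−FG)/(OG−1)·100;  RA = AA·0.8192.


AA = (1.055 − 1.01)/(1.055 − 1)·100 = 81.8182
RA = 81.8182·0.8192

67.0255 %


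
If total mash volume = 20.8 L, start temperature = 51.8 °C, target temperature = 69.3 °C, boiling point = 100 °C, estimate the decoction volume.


V_dec = V_total·(T_target − T_start)/(T_boil − T_start)
V_dec = 20.8·(69.3 − 51.8)/(100 − 51.8)

7.5519 L


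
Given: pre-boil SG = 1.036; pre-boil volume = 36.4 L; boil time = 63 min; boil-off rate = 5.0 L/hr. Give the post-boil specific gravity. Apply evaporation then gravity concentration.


V_post = V_pre − rate·(t/60);  SG_post = 1 + (SG_pre−1)·V_pre/V_post
V_post = 36.4 − 5.0·(63/60) = 31.1500
SG_post = 1 + (1.036 − 1)·36.4/31.1500

1.0421


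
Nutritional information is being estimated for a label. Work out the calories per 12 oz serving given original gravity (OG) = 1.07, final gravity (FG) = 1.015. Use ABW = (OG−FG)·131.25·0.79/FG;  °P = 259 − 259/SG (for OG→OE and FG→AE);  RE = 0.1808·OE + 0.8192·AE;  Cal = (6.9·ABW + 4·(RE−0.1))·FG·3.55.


ABW = (1.07 − 1.015)·131.25·0.79/1.015 = 5.6185
OE = 259 − 259/1.07 = 16.9439 °P
AE = 259 − 259/1.015 = 3.8276 °P
RE = 0.1808·16.9439 + 0.8192·3.8276 = 6.1990 °P
Cal = (6.9·5.6185 + 4·(6.1990−0.1))·1.015·3.55

227.5956 kcal


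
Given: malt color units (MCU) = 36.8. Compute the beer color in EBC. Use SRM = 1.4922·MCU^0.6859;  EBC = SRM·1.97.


SRM = 1.4922·36.8^0.6859 = 17.6947
EBC = 17.6947·1.97

34.8585 EBC


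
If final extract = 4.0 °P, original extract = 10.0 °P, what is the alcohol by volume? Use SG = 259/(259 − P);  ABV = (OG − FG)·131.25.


OG = 259/(259 − 10.0) = 1.0402
FG = 259/(259 − 4.0) = 1.0157
ABV = (1.0402 − 1.0157)·131.25

3.2123 % ABV


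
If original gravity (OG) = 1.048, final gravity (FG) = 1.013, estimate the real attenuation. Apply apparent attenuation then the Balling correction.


AA = (OG−FG)/(OG−1)·100;  RA = AA·0.8192
AA = (1.048 − 1.013)/(1.048 − 1)·100 = 72.9167
RA = 72.9167·0.8192

59.7333 %


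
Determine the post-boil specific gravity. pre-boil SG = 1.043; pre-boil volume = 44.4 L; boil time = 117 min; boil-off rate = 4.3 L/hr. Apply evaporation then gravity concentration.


V_post = V_pre − rate·(t/60);  SG_post = 1 + (SG_pre−1)·V_pre/V_post
V_post = 44.4 − 4.3·(117/60) = 36.0150
SG_post = 1 + (1.043 − 1)·44.4/36.0150

1.0530


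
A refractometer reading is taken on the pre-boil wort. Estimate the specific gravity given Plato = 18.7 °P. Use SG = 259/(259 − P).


SG = 259/(259 − 18.7)

1.0778


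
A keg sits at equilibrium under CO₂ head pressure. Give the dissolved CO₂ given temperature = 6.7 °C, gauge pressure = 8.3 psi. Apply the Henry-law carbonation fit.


vols = (P + 14.695)·(0.01821 + 0.09011·e^(−0.04·T))
vols = (8.3 + 14.695)·(0.01821 + 0.09011·e^(−0.04·6.7))

2.0037 volumes


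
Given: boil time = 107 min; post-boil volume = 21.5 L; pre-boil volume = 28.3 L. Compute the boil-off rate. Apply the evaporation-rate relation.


rate = (V_pre − V_post) / (t_min/60)
rate = (28.3 − 21.5) / (107/60)

3.8131 L/hr


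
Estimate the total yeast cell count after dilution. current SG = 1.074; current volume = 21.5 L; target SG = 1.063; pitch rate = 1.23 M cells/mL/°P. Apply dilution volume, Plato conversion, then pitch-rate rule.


V_w = V·((SG_c−1)/(SG_t−1)−1);  °P = 259 − 259/SG_t;  cells = rate·(V+V_w)·°P
V_w = 21.5·((1.074−1)/(1.063−1)−1) = 3.7540
V_final = 21.5 + 3.7540 = 25.2540
°P = 259 − 259/1.063 = 15.3500
cells = 1.23·25.2540·15.3500

476.8061 billion cells


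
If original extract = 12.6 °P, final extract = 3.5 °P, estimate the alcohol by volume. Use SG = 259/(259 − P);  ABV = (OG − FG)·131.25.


OG = 259/(259 − 12.6) = 1.0511
FG = 259/(259 − 3.5) = 1.0137
ABV = (1.0511 − 1.0137)·131.25

4.9137 % ABV


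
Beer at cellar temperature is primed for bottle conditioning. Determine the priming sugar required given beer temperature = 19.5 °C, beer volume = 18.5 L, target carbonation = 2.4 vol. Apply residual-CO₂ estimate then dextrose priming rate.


residual = 14.695·(0.01821 + 0.09011·e^(−0.04·T));  sugar = (target − residual)·4.0·V
residual = 14.695·(0.01821 + 0.09011·e^(−0.04·19.5)) = 0.8746
sugar = (2.4 − 0.8746)·4.0·18.5

112.8795 g


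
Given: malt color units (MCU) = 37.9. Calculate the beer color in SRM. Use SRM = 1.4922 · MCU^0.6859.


SRM = 1.4922 · 37.9^0.6859

18.0558 SRM


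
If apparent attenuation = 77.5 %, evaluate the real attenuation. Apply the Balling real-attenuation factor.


RA = AA · 0.8192
RA = 77.5 · 0.8192

63.4880 %


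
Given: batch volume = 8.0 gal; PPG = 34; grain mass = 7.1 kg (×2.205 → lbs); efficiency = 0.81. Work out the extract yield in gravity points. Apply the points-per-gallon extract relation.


points = lbs × PPG × eff / vol
lbs = 7.1 × 2.205 = 15.6555
points = 15.6555 × 34 × 0.81 / 8.0

53.8941 points


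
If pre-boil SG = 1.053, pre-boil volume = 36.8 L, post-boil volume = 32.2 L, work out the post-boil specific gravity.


SG_post = 1 + (SG_pre − 1)·V_pre/V_post
pts_pre = (1.053 − 1)·1000 = 53.0000
pts_post = 53.0000·36.8/32.2 = 60.5714
SG_post = 1 + 60.5714/1000

1.0606


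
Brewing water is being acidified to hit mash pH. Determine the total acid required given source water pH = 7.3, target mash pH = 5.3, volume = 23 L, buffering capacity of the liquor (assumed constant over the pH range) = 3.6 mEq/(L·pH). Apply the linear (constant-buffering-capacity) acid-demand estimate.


acid = buffering capacity · (pH_source − pH_target) · V
acid = 3.6 · (7.3 − 5.3) · 23

165.6000 mEq


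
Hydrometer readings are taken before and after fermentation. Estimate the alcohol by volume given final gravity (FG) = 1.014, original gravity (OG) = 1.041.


ABV = (OG − FG) · 131.25
ABV = (1.041 − 1.014) · 131.25

3.5437 % ABV


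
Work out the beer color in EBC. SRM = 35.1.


EBC = SRM · 1.97
EBC = 35.1 · 1.97

69.1470 EBC


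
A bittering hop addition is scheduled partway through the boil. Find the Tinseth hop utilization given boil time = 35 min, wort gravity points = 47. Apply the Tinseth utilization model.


U = 1.65·0.000125^(GP/1000) · (1 − e^(−0.04·t))/4.15
bigness = 1.65·0.000125^(47/1000) = 1.0815
boil_factor = (1 − e^(−0.04·35))/4.15 = 0.1815
U = 1.0815 · 0.1815

0.1963


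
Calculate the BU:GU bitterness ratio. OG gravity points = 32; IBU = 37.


BU:GU = IBU / OG_points
BU:GU = 37 / 32

1.1562


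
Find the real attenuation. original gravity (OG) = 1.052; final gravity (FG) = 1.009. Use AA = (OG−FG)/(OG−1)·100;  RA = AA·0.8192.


AA = (1.052 − 1.009)/(1.052 − 1)·100 = 82.6923
RA = 82.6923·0.8192

67.7415 %


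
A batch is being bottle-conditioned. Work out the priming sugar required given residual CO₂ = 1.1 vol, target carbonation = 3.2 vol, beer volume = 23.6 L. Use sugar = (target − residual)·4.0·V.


sugar = (3.2 − 1.1)·4.0·23.6

198.2400 g


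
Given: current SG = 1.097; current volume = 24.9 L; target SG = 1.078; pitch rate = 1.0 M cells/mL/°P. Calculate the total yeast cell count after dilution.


V_w = V·((SG_c−1)/(SG_t−1)−1);  °P = 259 − 259/SG_t;  cells = rate·(V+V_w)·°P
V_w = 24.9·((1.097−1)/(1.078−1)−1) = 6.0654
V_final = 24.9 + 6.0654 = 30.9654
°P = 259 − 259/1.078 = 18.7403
cells = 1.0·30.9654·18.7403

580.2994 billion cells


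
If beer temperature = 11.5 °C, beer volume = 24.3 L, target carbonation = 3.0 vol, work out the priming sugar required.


residual = 14.695·(0.01821 + 0.09011·e^(−0.04·T));  sugar = (target − residual)·4.0·V
residual = 14.695·(0.01821 + 0.09011·e^(−0.04·11.5)) = 1.1035
sugar = (3.0 − 1.1035)·4.0·24.3

184.3378 g
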